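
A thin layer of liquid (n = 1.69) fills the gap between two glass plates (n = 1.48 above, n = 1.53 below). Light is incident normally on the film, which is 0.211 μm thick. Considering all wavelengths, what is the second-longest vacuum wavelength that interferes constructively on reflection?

Top surface (1.48 → 1.69): reflection off a higher-index medium gives a half-wave phase shift.
Bottom surface (1.69 → 1.53): reflection off a lower-index medium gives no phase shift.
Exactly one π shift → a net half-wave offset.
So the condition for constructive reflection is 2 n t = (m + ½) λ.
λ = 2 n t / (m + ½). The second-longest wavelength is m = 1: λ = 2 × 1.69 × 211 / 1.50 = 475 nm.

475 nm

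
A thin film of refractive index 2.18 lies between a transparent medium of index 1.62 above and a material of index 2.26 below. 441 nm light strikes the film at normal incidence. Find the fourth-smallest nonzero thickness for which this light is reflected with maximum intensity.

At the upper boundary (n = 1.62 to n = 2.18) the reflected ray undergoes a half-wave phase shift.
Ray reflecting at the bottom interface goes from n = 2.18 toward n = 2.26: a half-wave phase shift.
The two reflections carry the same phase change, so no net offset.
With no net inversion, constructive interference in reflection requires 2 n t = m λ.
The fourth-smallest nonzero thickness corresponds to m = 4: t = m λ / (2 n) = 4.00 × 441 / (2 × 2.18) = 405 nm.

405 nm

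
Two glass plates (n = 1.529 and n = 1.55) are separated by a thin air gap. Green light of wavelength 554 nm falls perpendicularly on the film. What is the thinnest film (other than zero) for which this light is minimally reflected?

277 nm

Top surface (1.529 → 1.0): reflection off a lower-index medium gives no phase shift.
Bottom surface (1.0 → 1.55): reflection off a higher-index medium gives a half-wave phase shift.
The two reflections differ by half a wavelength.
For minimum reflection here: 2 n t = m λ.
Minimum nonzero at m = 1: t = λ / (2 n) = 554 / (2 × 1.0) = 277 nm.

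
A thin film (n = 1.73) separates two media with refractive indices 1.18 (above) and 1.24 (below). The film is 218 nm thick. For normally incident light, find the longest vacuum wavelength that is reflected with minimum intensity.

Top surface (1.18 → 1.73): reflection off a higher-index medium gives a half-wave phase shift.
At the lower boundary (n = 1.73 to n = 1.24) the reflected ray undergoes no phase shift.
The two reflections differ by half a wavelength.
With one net inversion, destructive interference in reflection requires 2 n t = m λ.
λ = 2 n t / m. The longest wavelength is m = 1: λ = 2 × 1.73 × 218 / 1.00 = 754 nm.

754 nm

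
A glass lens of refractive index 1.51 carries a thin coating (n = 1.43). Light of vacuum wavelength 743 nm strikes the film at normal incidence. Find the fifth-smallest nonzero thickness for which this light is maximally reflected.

1299 nm

Top surface (1.0 → 1.43): reflection off a higher-index medium gives a half-wave phase shift.
Bottom surface (1.43 → 1.51): reflection off a higher-index medium gives a half-wave phase shift.
Net: no relative phase inversion (both shifts match).
So the condition for constructive reflection is 2 n t = m λ.
The fifth-smallest nonzero thickness corresponds to m = 5: t = m λ / (2 n) = 5.00 × 743 / (2 × 1.43) = 1299 nm.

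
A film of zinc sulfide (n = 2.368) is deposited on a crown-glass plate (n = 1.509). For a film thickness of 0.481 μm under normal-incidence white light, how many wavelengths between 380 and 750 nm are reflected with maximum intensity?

Top surface (1.0 → 2.368): reflection off a higher-index medium gives a half-wave phase shift.
Bottom surface (2.368 → 1.509): reflection off a lower-index medium gives no phase shift.
The two reflections differ by half a wavelength.
For strong reflection here: 2 n t = (m + ½) λ.
λ = 2 n t / (m + ½) = 2278 / (m + ½) nm.
m=2: 911 nm (IR); m=3: 651 nm (visible); m=4: 506 nm (visible); m=5: 414 nm (visible); m=6: 350 nm (UV).

3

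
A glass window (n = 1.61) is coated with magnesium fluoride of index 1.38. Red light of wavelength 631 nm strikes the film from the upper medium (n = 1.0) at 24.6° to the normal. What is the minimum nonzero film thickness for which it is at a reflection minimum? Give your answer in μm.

Ray reflecting at the top interface goes from n = 1.0 toward n = 1.38: a half-wave phase shift.
Ray reflecting at the bottom interface goes from n = 1.38 toward n = 1.61: a half-wave phase shift.
Net: no relative phase inversion (both shifts match).
With no net inversion, destructive interference in reflection requires 2 n t cos θ_r = (m + ½) λ.
Snell's law: 1.0 sin 24.6° = 1.38 sin θ_r → sin θ_r = 0.302, cos θ_r = 0.953.
Minimum at m = 0: t = λ / (4 n cos θ_r) = 631 / (4 × 1.38 × 0.953) = 120 nm.

0.120 μm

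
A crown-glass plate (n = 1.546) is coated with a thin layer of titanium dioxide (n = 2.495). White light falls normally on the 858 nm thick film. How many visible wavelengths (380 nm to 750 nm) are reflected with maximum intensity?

At the upper boundary (n = 1.0 to n = 2.495) the reflected ray undergoes a half-wave phase shift.
Bottom surface (2.495 → 1.546): reflection off a lower-index medium gives no phase shift.
Exactly one π shift → a net half-wave offset.
With one net inversion, constructive interference in reflection requires 2 n t = (m + ½) λ.
λ = 2 n t / (m + ½) = 4281 / (m + ½) nm.
m=5: 778 nm (IR); m=6: 659 nm (visible); m=7: 571 nm (visible); m=8: 504 nm (visible); m=9: 451 nm (visible); m=10: 408 nm (visible); m=11: 372 nm (UV).

5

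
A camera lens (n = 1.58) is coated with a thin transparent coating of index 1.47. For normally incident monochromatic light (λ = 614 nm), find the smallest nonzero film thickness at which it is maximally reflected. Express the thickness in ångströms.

2088 Å

At the upper boundary (n = 1.0 to n = 1.47) the reflected ray undergoes a half-wave phase shift.
At the lower boundary (n = 1.47 to n = 1.58) the reflected ray undergoes a half-wave phase shift.
Net: no relative phase inversion (both shifts match).
So the condition for constructive reflection is 2 n t = m λ.
Minimum nonzero at m = 1: t = λ / (2 n) = 614 / (2 × 1.47) = 209 nm.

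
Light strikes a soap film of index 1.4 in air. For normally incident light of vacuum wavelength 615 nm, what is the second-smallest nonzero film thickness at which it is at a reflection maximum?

Ray reflecting at the top interface goes from n = 1.0 toward n = 1.4: a half-wave phase shift.
Ray reflecting at the bottom interface goes from n = 1.4 toward n = 1.0: no phase shift.
The two reflections differ by half a wavelength.
For maximum reflection here: 2 n t = (m + ½) λ.
The second-smallest nonzero thickness corresponds to m = 1: t = (m + ½) λ / (2 n) = 1.50 × 615 / (2 × 1.4) = 329 nm.

329 nm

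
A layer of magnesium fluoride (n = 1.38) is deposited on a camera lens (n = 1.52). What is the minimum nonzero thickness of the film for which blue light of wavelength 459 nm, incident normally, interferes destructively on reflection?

Top surface (1.0 → 1.38): reflection off a higher-index medium gives a half-wave phase shift.
Bottom surface (1.38 → 1.52): reflection off a higher-index medium gives a half-wave phase shift.
The two reflections carry the same phase change, so no net offset.
For weak reflection here: 2 n t = (m + ½) λ.
Minimum at m = 0: t = λ / (4 n) = 459 / (4 × 1.38) = 83.2 nm.

83.2 nm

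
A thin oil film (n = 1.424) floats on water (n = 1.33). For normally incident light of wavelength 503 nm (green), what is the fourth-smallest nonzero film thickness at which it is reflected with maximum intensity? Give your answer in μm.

Top surface (1.0 → 1.424): reflection off a higher-index medium gives a half-wave phase shift.
At the lower boundary (n = 1.424 to n = 1.33) the reflected ray undergoes no phase shift.
Exactly one π shift → a net half-wave offset.
With one net inversion, constructive interference in reflection requires 2 n t = (m + ½) λ.
The fourth-smallest nonzero thickness corresponds to m = 3: t = (m + ½) λ / (2 n) = 3.50 × 503 / (2 × 1.424) = 618 nm.

0.618 μm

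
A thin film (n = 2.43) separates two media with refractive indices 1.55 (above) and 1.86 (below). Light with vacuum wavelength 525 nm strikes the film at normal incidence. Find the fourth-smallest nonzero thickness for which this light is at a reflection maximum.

378 nm

Top surface (1.55 → 2.43): reflection off a higher-index medium gives a half-wave phase shift.
At the lower boundary (n = 2.43 to n = 1.86) the reflected ray undergoes no phase shift.
Exactly one π shift → a net half-wave offset.
So the condition for constructive reflection is 2 n t = (m + ½) λ.
The fourth-smallest nonzero thickness corresponds to m = 3: t = (m + ½) λ / (2 n) = 3.50 × 525 / (2 × 2.43) = 378 nm.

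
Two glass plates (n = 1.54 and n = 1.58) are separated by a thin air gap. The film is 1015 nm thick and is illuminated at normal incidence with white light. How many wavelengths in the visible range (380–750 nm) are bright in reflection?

Top surface (1.54 → 1.0): reflection off a lower-index medium gives no phase shift.
Ray reflecting at the bottom interface goes from n = 1.0 toward n = 1.58: a half-wave phase shift.
Net: one phase inversion between the two reflected rays.
With one net inversion, constructive interference in reflection requires 2 n t = (m + ½) λ.
λ = 2 n t / (m + ½) = 2030 / (m + ½) nm.
m=2: 812 nm (IR); m=3: 580 nm (visible); m=4: 451 nm (visible); m=5: 369 nm (UV).

2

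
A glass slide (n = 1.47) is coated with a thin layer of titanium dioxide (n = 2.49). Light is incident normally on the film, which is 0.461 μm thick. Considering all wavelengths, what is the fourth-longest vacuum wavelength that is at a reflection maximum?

656 nm

Ray reflecting at the top interface goes from n = 1.0 toward n = 2.49: a half-wave phase shift.
Bottom surface (2.49 → 1.47): reflection off a lower-index medium gives no phase shift.
The two reflections differ by half a wavelength.
So the condition for constructive reflection is 2 n t = (m + ½) λ.
λ = 2 n t / (m + ½). The fourth-longest wavelength is m = 3: λ = 2 × 2.49 × 461 / 3.50 = 656 nm.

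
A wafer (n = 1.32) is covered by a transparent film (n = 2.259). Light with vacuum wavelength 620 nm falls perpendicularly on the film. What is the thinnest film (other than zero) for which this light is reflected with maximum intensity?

68.6 nm

At the upper boundary (n = 1.0 to n = 2.259) the reflected ray undergoes a half-wave phase shift.
At the lower boundary (n = 2.259 to n = 1.32) the reflected ray undergoes no phase shift.
Exactly one π shift → a net half-wave offset.
With one net inversion, constructive interference in reflection requires 2 n t = (m + ½) λ.
Minimum at m = 0: t = λ / (4 n) = 620 / (4 × 2.259) = 68.6 nm.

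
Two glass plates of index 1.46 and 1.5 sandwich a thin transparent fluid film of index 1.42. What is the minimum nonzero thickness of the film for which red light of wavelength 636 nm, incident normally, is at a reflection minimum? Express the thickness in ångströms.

2239 Å

Top surface (1.46 → 1.42): reflection off a lower-index medium gives no phase shift.
Bottom surface (1.42 → 1.5): reflection off a higher-index medium gives a half-wave phase shift.
Net: one phase inversion between the two reflected rays.
With one net inversion, destructive interference in reflection requires 2 n t = m λ.
Minimum nonzero at m = 1: t = λ / (2 n) = 636 / (2 × 1.42) = 224 nm.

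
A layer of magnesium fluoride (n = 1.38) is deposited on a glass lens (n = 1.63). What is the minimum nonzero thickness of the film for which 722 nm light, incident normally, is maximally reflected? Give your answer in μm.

0.262 μm

Top surface (1.0 → 1.38): reflection off a higher-index medium gives a half-wave phase shift.
At the lower boundary (n = 1.38 to n = 1.63) the reflected ray undergoes a half-wave phase shift.
Zero or two π shifts → no net half-wave offset.
For bright reflection here: 2 n t = m λ.
Minimum nonzero at m = 1: t = λ / (2 n) = 722 / (2 × 1.38) = 262 nm.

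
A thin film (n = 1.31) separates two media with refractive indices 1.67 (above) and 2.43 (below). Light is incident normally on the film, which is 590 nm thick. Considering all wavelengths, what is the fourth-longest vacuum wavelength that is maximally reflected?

442 nm

Ray reflecting at the top interface goes from n = 1.67 toward n = 1.31: no phase shift.
At the lower boundary (n = 1.31 to n = 2.43) the reflected ray undergoes a half-wave phase shift.
Net: one phase inversion between the two reflected rays.
With one net inversion, constructive interference in reflection requires 2 n t = (m + ½) λ.
λ = 2 n t / (m + ½). The fourth-longest wavelength is m = 3: λ = 2 × 1.31 × 590 / 3.50 = 442 nm.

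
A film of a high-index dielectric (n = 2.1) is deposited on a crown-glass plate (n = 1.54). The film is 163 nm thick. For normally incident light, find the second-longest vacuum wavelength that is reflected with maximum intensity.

Top surface (1.0 → 2.1): reflection off a higher-index medium gives a half-wave phase shift.
At the lower boundary (n = 2.1 to n = 1.54) the reflected ray undergoes no phase shift.
Exactly one π shift → a net half-wave offset.
With one net inversion, constructive interference in reflection requires 2 n t = (m + ½) λ.
λ = 2 n t / (m + ½). The second-longest wavelength is m = 1: λ = 2 × 2.1 × 163 / 1.50 = 456 nm.

456 nm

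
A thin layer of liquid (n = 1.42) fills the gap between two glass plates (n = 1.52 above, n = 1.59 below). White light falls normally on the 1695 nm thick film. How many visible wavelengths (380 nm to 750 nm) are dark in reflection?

6

Top surface (1.52 → 1.42): reflection off a lower-index medium gives no phase shift.
Bottom surface (1.42 → 1.59): reflection off a higher-index medium gives a half-wave phase shift.
Net: one phase inversion between the two reflected rays.
For weak reflection here: 2 n t = m λ.
λ = 2 n t / m = 4814 / m nm.
m=6: 802 nm (IR); m=7: 688 nm (visible); m=8: 602 nm (visible); m=9: 535 nm (visible); m=10: 481 nm (visible); m=11: 438 nm (visible); m=12: 401 nm (visible); m=13: 370 nm (UV).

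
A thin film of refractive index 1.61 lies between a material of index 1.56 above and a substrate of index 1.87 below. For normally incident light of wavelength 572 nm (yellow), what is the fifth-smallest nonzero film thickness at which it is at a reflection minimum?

Top surface (1.56 → 1.61): reflection off a higher-index medium gives a half-wave phase shift.
Ray reflecting at the bottom interface goes from n = 1.61 toward n = 1.87: a half-wave phase shift.
Zero or two π shifts → no net half-wave offset.
With no net inversion, destructive interference in reflection requires 2 n t = (m + ½) λ.
The fifth-smallest nonzero thickness corresponds to m = 4: t = (m + ½) λ / (2 n) = 4.50 × 572 / (2 × 1.61) = 799 nm.

799 nm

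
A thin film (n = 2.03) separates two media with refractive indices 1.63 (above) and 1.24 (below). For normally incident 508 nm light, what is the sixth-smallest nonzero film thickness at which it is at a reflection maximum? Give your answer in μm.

Ray reflecting at the top interface goes from n = 1.63 toward n = 2.03: a half-wave phase shift.
At the lower boundary (n = 2.03 to n = 1.24) the reflected ray undergoes no phase shift.
Net: one phase inversion between the two reflected rays.
For maximum reflection here: 2 n t = (m + ½) λ.
The sixth-smallest nonzero thickness corresponds to m = 5: t = (m + ½) λ / (2 n) = 5.50 × 508 / (2 × 2.03) = 688 nm.

0.688 μm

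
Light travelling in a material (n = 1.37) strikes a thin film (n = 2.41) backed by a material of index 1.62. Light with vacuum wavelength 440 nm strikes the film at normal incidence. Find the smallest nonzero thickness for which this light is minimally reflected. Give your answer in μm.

Ray reflecting at the top interface goes from n = 1.37 toward n = 2.41: a half-wave phase shift.
At the lower boundary (n = 2.41 to n = 1.62) the reflected ray undergoes no phase shift.
The two reflections differ by half a wavelength.
With one net inversion, destructive interference in reflection requires 2 n t = m λ.
The smallest nonzero thickness corresponds to m = 1: t = m λ / (2 n) = 1.00 × 440 / (2 × 2.41) = 91.3 nm.

0.0913 μm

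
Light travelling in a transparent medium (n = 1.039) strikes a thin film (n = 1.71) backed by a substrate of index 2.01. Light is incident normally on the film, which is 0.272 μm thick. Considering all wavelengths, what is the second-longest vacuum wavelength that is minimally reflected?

At the upper boundary (n = 1.039 to n = 1.71) the reflected ray undergoes a half-wave phase shift.
At the lower boundary (n = 1.71 to n = 2.01) the reflected ray undergoes a half-wave phase shift.
Zero or two π shifts → no net half-wave offset.
With no net inversion, destructive interference in reflection requires 2 n t = (m + ½) λ.
λ = 2 n t / (m + ½). The second-longest wavelength is m = 1: λ = 2 × 1.71 × 272 / 1.50 = 620 nm.

620 nm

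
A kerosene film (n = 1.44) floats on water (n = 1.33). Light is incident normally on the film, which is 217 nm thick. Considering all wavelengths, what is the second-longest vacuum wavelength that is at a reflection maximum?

417 nm

At the upper boundary (n = 1.0 to n = 1.44) the reflected ray undergoes a half-wave phase shift.
Bottom surface (1.44 → 1.33): reflection off a lower-index medium gives no phase shift.
The two reflections differ by half a wavelength.
For strong reflection here: 2 n t = (m + ½) λ.
λ = 2 n t / (m + ½). The second-longest wavelength is m = 1: λ = 2 × 1.44 × 217 / 1.50 = 417 nm.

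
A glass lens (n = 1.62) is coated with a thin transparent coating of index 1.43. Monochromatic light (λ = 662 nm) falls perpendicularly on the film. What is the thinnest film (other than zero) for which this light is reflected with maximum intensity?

231 nm

At the upper boundary (n = 1.0 to n = 1.43) the reflected ray undergoes a half-wave phase shift.
Ray reflecting at the bottom interface goes from n = 1.43 toward n = 1.62: a half-wave phase shift.
Zero or two π shifts → no net half-wave offset.
So the condition for constructive reflection is 2 n t = m λ.
Minimum nonzero at m = 1: t = λ / (2 n) = 662 / (2 × 1.43) = 231 nm.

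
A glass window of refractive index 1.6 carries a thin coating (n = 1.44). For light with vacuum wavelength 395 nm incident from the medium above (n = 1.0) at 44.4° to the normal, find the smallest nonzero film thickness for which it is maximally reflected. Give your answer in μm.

0.157 μm

Ray reflecting at the top interface goes from n = 1.0 toward n = 1.44: a half-wave phase shift.
At the lower boundary (n = 1.44 to n = 1.6) the reflected ray undergoes a half-wave phase shift.
The two reflections carry the same phase change, so no net offset.
For strong reflection here: 2 n t cos θ_r = m λ.
Snell's law: 1.0 sin 44.4° = 1.44 sin θ_r → sin θ_r = 0.486, cos θ_r = 0.874.
Minimum nonzero at m = 1: t = λ / (2 n cos θ_r) = 395 / (2 × 1.44 × 0.874) = 157 nm.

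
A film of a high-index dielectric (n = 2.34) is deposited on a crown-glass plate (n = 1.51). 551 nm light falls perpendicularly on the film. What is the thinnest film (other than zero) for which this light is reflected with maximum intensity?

Ray reflecting at the top interface goes from n = 1.0 toward n = 2.34: a half-wave phase shift.
At the lower boundary (n = 2.34 to n = 1.51) the reflected ray undergoes no phase shift.
The two reflections differ by half a wavelength.
For maximum reflection here: 2 n t = (m + ½) λ.
Minimum at m = 0: t = λ / (4 n) = 551 / (4 × 2.34) = 58.9 nm.

58.9 nm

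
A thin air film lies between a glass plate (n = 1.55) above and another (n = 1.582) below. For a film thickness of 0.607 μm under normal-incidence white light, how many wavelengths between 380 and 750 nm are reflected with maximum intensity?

Ray reflecting at the top interface goes from n = 1.55 toward n = 1.0: no phase shift.
Bottom surface (1.0 → 1.582): reflection off a higher-index medium gives a half-wave phase shift.
The two reflections differ by half a wavelength.
So the condition for constructive reflection is 2 n t = (m + ½) λ.
λ = 2 n t / (m + ½) = 1214 / (m + ½) nm.
m=1: 809 nm (IR); m=2: 486 nm (visible); m=3: 347 nm (UV).

1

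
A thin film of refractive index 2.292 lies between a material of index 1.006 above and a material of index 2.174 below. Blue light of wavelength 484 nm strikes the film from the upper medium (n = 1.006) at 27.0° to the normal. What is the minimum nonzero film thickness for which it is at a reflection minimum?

At the upper boundary (n = 1.006 to n = 2.292) the reflected ray undergoes a half-wave phase shift.
Ray reflecting at the bottom interface goes from n = 2.292 toward n = 2.174: no phase shift.
Exactly one π shift → a net half-wave offset.
So the condition for destructive reflection is 2 n t cos θ_r = m λ.
Snell's law: 1.006 sin 27.0° = 2.292 sin θ_r → sin θ_r = 0.199, cos θ_r = 0.980.
Minimum nonzero at m = 1: t = λ / (2 n cos θ_r) = 484 / (2 × 2.292 × 0.980) = 108 nm.

108 nm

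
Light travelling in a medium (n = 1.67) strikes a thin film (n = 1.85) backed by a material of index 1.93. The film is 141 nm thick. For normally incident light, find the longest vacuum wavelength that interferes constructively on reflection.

522 nm

At the upper boundary (n = 1.67 to n = 1.85) the reflected ray undergoes a half-wave phase shift.
Ray reflecting at the bottom interface goes from n = 1.85 toward n = 1.93: a half-wave phase shift.
Net: no relative phase inversion (both shifts match).
For bright reflection here: 2 n t = m λ.
λ = 2 n t / m. The longest wavelength is m = 1: λ = 2 × 1.85 × 141 / 1.00 = 522 nm.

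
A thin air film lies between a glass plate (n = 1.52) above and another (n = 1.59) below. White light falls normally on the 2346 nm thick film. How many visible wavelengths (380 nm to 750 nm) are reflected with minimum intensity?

Top surface (1.52 → 1.0): reflection off a lower-index medium gives no phase shift.
Bottom surface (1.0 → 1.59): reflection off a higher-index medium gives a half-wave phase shift.
Exactly one π shift → a net half-wave offset.
With one net inversion, destructive interference in reflection requires 2 n t = m λ.
λ = 2 n t / m = 4692 / m nm.
m=6: 782 nm (IR); m=7: 670 nm (visible); m=8: 587 nm (visible); m=9: 521 nm (visible); m=10: 469 nm (visible); m=11: 427 nm (visible); m=12: 391 nm (visible); m=13: 361 nm (UV).

6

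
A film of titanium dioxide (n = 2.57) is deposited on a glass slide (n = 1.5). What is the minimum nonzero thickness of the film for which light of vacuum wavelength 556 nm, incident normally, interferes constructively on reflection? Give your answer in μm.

At the upper boundary (n = 1.0 to n = 2.57) the reflected ray undergoes a half-wave phase shift.
At the lower boundary (n = 2.57 to n = 1.5) the reflected ray undergoes no phase shift.
The two reflections differ by half a wavelength.
With one net inversion, constructive interference in reflection requires 2 n t = (m + ½) λ.
Minimum at m = 0: t = λ / (4 n) = 556 / (4 × 2.57) = 54.1 nm.

0.0541 μm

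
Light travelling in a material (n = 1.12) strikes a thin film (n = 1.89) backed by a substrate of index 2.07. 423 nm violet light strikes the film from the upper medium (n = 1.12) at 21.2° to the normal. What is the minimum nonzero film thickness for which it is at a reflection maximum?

Top surface (1.12 → 1.89): reflection off a higher-index medium gives a half-wave phase shift.
Bottom surface (1.89 → 2.07): reflection off a higher-index medium gives a half-wave phase shift.
The two reflections carry the same phase change, so no net offset.
For maximum reflection here: 2 n t cos θ_r = m λ.
Snell's law: 1.12 sin 21.2° = 1.89 sin θ_r → sin θ_r = 0.214, cos θ_r = 0.977.
Minimum nonzero at m = 1: t = λ / (2 n cos θ_r) = 423 / (2 × 1.89 × 0.977) = 115 nm.

115 nm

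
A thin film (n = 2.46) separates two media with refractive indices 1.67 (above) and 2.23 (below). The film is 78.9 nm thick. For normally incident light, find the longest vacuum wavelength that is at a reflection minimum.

388 nm

At the upper boundary (n = 1.67 to n = 2.46) the reflected ray undergoes a half-wave phase shift.
Bottom surface (2.46 → 2.23): reflection off a lower-index medium gives no phase shift.
Net: one phase inversion between the two reflected rays.
With one net inversion, destructive interference in reflection requires 2 n t = m λ.
λ = 2 n t / m. The longest wavelength is m = 1: λ = 2 × 2.46 × 78.9 / 1.00 = 388 nm.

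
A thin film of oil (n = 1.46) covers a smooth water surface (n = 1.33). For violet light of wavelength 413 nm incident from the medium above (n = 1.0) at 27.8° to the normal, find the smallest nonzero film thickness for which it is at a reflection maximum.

74.6 nm

Top surface (1.0 → 1.46): reflection off a higher-index medium gives a half-wave phase shift.
Ray reflecting at the bottom interface goes from n = 1.46 toward n = 1.33: no phase shift.
The two reflections differ by half a wavelength.
For bright reflection here: 2 n t cos θ_r = (m + ½) λ.
Snell's law: 1.0 sin 27.8° = 1.46 sin θ_r → sin θ_r = 0.319, cos θ_r = 0.948.
Minimum at m = 0: t = λ / (4 n cos θ_r) = 413 / (4 × 1.46 × 0.948) = 74.6 nm.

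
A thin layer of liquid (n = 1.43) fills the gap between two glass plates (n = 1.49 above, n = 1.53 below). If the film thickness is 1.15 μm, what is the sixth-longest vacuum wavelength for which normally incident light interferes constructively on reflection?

598 nm

At the upper boundary (n = 1.49 to n = 1.43) the reflected ray undergoes no phase shift.
Bottom surface (1.43 → 1.53): reflection off a higher-index medium gives a half-wave phase shift.
The two reflections differ by half a wavelength.
With one net inversion, constructive interference in reflection requires 2 n t = (m + ½) λ.
λ = 2 n t / (m + ½). The sixth-longest wavelength is m = 5: λ = 2 × 1.43 × 1150 / 5.50 = 598 nm.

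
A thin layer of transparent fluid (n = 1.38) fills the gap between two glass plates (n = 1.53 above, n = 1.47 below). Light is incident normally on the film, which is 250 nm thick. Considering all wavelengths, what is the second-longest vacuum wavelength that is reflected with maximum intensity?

460 nm

Ray reflecting at the top interface goes from n = 1.53 toward n = 1.38: no phase shift.
At the lower boundary (n = 1.38 to n = 1.47) the reflected ray undergoes a half-wave phase shift.
The two reflections differ by half a wavelength.
So the condition for constructive reflection is 2 n t = (m + ½) λ.
λ = 2 n t / (m + ½). The second-longest wavelength is m = 1: λ = 2 × 1.38 × 250 / 1.50 = 460 nm.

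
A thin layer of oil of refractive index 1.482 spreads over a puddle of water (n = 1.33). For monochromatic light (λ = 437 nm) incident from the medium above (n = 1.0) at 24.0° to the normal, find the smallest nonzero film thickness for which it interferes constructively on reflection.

76.7 nm

At the upper boundary (n = 1.0 to n = 1.482) the reflected ray undergoes a half-wave phase shift.
At the lower boundary (n = 1.482 to n = 1.33) the reflected ray undergoes no phase shift.
Exactly one π shift → a net half-wave offset.
For bright reflection here: 2 n t cos θ_r = (m + ½) λ.
Snell's law: 1.0 sin 24.0° = 1.482 sin θ_r → sin θ_r = 0.274, cos θ_r = 0.962.
Minimum at m = 0: t = λ / (4 n cos θ_r) = 437 / (4 × 1.482 × 0.962) = 76.7 nm.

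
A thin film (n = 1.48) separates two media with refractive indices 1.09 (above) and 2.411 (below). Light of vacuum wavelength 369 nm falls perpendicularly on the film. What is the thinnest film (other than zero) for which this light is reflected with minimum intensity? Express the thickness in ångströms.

Top surface (1.09 → 1.48): reflection off a higher-index medium gives a half-wave phase shift.
Bottom surface (1.48 → 2.411): reflection off a higher-index medium gives a half-wave phase shift.
Net: no relative phase inversion (both shifts match).
For minimum reflection here: 2 n t = (m + ½) λ.
Minimum at m = 0: t = λ / (4 n) = 369 / (4 × 1.48) = 62.3 nm.

623 Å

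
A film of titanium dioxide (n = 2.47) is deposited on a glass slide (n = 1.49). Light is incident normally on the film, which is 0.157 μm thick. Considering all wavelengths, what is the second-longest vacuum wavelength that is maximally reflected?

517 nm

Ray reflecting at the top interface goes from n = 1.0 toward n = 2.47: a half-wave phase shift.
Ray reflecting at the bottom interface goes from n = 2.47 toward n = 1.49: no phase shift.
Net: one phase inversion between the two reflected rays.
For bright reflection here: 2 n t = (m + ½) λ.
λ = 2 n t / (m + ½). The second-longest wavelength is m = 1: λ = 2 × 2.47 × 157 / 1.50 = 517 nm.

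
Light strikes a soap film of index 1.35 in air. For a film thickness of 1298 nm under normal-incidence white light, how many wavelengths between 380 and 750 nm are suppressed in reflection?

5

Top surface (1.0 → 1.35): reflection off a higher-index medium gives a half-wave phase shift.
Bottom surface (1.35 → 1.0): reflection off a lower-index medium gives no phase shift.
Net: one phase inversion between the two reflected rays.
So the condition for destructive reflection is 2 n t = m λ.
λ = 2 n t / m = 3505 / m nm.
m=4: 876 nm (IR); m=5: 701 nm (visible); m=6: 584 nm (visible); m=7: 501 nm (visible); m=8: 438 nm (visible); m=9: 389 nm (visible); m=10: 350 nm (UV).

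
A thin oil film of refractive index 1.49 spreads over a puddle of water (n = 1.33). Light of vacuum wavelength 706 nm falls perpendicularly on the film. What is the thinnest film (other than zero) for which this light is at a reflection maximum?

118 nm

At the upper boundary (n = 1.0 to n = 1.49) the reflected ray undergoes a half-wave phase shift.
Ray reflecting at the bottom interface goes from n = 1.49 toward n = 1.33: no phase shift.
Exactly one π shift → a net half-wave offset.
So the condition for constructive reflection is 2 n t = (m + ½) λ.
Minimum at m = 0: t = λ / (4 n) = 706 / (4 × 1.49) = 118 nm.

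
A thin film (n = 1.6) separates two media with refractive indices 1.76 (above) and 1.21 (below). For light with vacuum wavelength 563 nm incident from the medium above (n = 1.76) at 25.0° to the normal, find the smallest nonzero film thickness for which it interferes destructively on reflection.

99.4 nm

Top surface (1.76 → 1.6): reflection off a lower-index medium gives no phase shift.
At the lower boundary (n = 1.6 to n = 1.21) the reflected ray undergoes no phase shift.
Net: no relative phase inversion (both shifts match).
For minimum reflection here: 2 n t cos θ_r = (m + ½) λ.
Snell's law: 1.76 sin 25.0° = 1.6 sin θ_r → sin θ_r = 0.465, cos θ_r = 0.885.
Minimum at m = 0: t = λ / (4 n cos θ_r) = 563 / (4 × 1.6 × 0.885) = 99.4 nm.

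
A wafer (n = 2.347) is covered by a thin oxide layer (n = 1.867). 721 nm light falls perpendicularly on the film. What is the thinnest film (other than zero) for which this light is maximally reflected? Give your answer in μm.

At the upper boundary (n = 1.0 to n = 1.867) the reflected ray undergoes a half-wave phase shift.
At the lower boundary (n = 1.867 to n = 2.347) the reflected ray undergoes a half-wave phase shift.
The two reflections carry the same phase change, so no net offset.
For maximum reflection here: 2 n t = m λ.
Minimum nonzero at m = 1: t = λ / (2 n) = 721 / (2 × 1.867) = 193 nm.

0.193 μm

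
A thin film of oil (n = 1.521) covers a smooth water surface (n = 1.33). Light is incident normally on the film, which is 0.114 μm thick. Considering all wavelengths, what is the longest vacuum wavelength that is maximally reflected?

Top surface (1.0 → 1.521): reflection off a higher-index medium gives a half-wave phase shift.
Ray reflecting at the bottom interface goes from n = 1.521 toward n = 1.33: no phase shift.
Net: one phase inversion between the two reflected rays.
For bright reflection here: 2 n t = (m + ½) λ.
λ = 2 n t / (m + ½). The longest wavelength is m = 0: λ = 2 × 1.521 × 114 / 0.500 = 694 nm.

694 nm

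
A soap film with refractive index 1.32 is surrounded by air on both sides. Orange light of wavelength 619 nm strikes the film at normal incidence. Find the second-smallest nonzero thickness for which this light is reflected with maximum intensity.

At the upper boundary (n = 1.0 to n = 1.32) the reflected ray undergoes a half-wave phase shift.
Ray reflecting at the bottom interface goes from n = 1.32 toward n = 1.0: no phase shift.
Exactly one π shift → a net half-wave offset.
For maximum reflection here: 2 n t = (m + ½) λ.
The second-smallest nonzero thickness corresponds to m = 1: t = (m + ½) λ / (2 n) = 1.50 × 619 / (2 × 1.32) = 352 nm.

352 nm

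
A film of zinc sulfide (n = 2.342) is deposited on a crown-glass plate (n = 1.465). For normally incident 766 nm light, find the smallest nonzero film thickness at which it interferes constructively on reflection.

At the upper boundary (n = 1.0 to n = 2.342) the reflected ray undergoes a half-wave phase shift.
Ray reflecting at the bottom interface goes from n = 2.342 toward n = 1.465: no phase shift.
Exactly one π shift → a net half-wave offset.
With one net inversion, constructive interference in reflection requires 2 n t = (m + ½) λ.
Minimum at m = 0: t = λ / (4 n) = 766 / (4 × 2.342) = 81.8 nm.

81.8 nm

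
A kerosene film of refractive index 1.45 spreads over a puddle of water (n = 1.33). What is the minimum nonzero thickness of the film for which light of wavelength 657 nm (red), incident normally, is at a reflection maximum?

Top surface (1.0 → 1.45): reflection off a higher-index medium gives a half-wave phase shift.
Bottom surface (1.45 → 1.33): reflection off a lower-index medium gives no phase shift.
The two reflections differ by half a wavelength.
For maximum reflection here: 2 n t = (m + ½) λ.
Minimum at m = 0: t = λ / (4 n) = 657 / (4 × 1.45) = 113 nm.

113 nm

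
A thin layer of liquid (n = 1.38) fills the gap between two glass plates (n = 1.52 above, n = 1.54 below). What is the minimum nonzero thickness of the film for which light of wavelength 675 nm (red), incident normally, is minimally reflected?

Top surface (1.52 → 1.38): reflection off a lower-index medium gives no phase shift.
Ray reflecting at the bottom interface goes from n = 1.38 toward n = 1.54: a half-wave phase shift.
The two reflections differ by half a wavelength.
With one net inversion, destructive interference in reflection requires 2 n t = m λ.
Minimum nonzero at m = 1: t = λ / (2 n) = 675 / (2 × 1.38) = 245 nm.

245 nm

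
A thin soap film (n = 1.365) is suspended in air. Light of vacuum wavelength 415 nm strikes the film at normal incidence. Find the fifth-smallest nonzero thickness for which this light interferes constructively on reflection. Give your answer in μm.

Top surface (1.0 → 1.365): reflection off a higher-index medium gives a half-wave phase shift.
Bottom surface (1.365 → 1.0): reflection off a lower-index medium gives no phase shift.
Net: one phase inversion between the two reflected rays.
For bright reflection here: 2 n t = (m + ½) λ.
The fifth-smallest nonzero thickness corresponds to m = 4: t = (m + ½) λ / (2 n) = 4.50 × 415 / (2 × 1.365) = 684 nm.

0.684 μm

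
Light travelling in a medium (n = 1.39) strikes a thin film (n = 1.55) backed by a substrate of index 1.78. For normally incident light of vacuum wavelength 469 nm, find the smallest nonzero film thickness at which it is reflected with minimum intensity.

Ray reflecting at the top interface goes from n = 1.39 toward n = 1.55: a half-wave phase shift.
Bottom surface (1.55 → 1.78): reflection off a higher-index medium gives a half-wave phase shift.
Net: no relative phase inversion (both shifts match).
So the condition for destructive reflection is 2 n t = (m + ½) λ.
Minimum at m = 0: t = λ / (4 n) = 469 / (4 × 1.55) = 75.6 nm.

75.6 nm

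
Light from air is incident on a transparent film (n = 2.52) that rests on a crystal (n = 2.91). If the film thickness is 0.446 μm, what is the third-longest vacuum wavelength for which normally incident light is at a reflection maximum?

At the upper boundary (n = 1.0 to n = 2.52) the reflected ray undergoes a half-wave phase shift.
At the lower boundary (n = 2.52 to n = 2.91) the reflected ray undergoes a half-wave phase shift.
Net: no relative phase inversion (both shifts match).
For maximum reflection here: 2 n t = m λ.
λ = 2 n t / m. The third-longest wavelength is m = 3: λ = 2 × 2.52 × 446 / 3.00 = 749 nm.

749 nm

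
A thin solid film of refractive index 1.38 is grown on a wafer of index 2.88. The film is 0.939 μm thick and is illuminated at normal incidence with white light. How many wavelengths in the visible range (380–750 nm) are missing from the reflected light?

Top surface (1.0 → 1.38): reflection off a higher-index medium gives a half-wave phase shift.
Bottom surface (1.38 → 2.88): reflection off a higher-index medium gives a half-wave phase shift.
Net: no relative phase inversion (both shifts match).
So the condition for destructive reflection is 2 n t = (m + ½) λ.
λ = 2 n t / (m + ½) = 2592 / (m + ½) nm.
m=2: 1037 nm (IR); m=3: 740 nm (visible); m=4: 576 nm (visible); m=5: 471 nm (visible); m=6: 399 nm (visible); m=7: 346 nm (UV).

4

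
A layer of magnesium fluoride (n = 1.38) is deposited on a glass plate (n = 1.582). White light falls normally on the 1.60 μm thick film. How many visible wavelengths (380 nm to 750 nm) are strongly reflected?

6

Ray reflecting at the top interface goes from n = 1.0 toward n = 1.38: a half-wave phase shift.
At the lower boundary (n = 1.38 to n = 1.582) the reflected ray undergoes a half-wave phase shift.
The two reflections carry the same phase change, so no net offset.
With no net inversion, constructive interference in reflection requires 2 n t = m λ.
λ = 2 n t / m = 4416 / m nm.
m=5: 883 nm (IR); m=6: 736 nm (visible); m=7: 631 nm (visible); m=8: 552 nm (visible); m=9: 491 nm (visible); m=10: 442 nm (visible); m=11: 401 nm (visible); m=12: 368 nm (UV).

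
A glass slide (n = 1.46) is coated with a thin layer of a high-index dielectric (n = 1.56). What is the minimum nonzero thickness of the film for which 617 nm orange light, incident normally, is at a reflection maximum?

98.9 nm

Ray reflecting at the top interface goes from n = 1.0 toward n = 1.56: a half-wave phase shift.
At the lower boundary (n = 1.56 to n = 1.46) the reflected ray undergoes no phase shift.
Exactly one π shift → a net half-wave offset.
So the condition for constructive reflection is 2 n t = (m + ½) λ.
Minimum at m = 0: t = λ / (4 n) = 617 / (4 × 1.56) = 98.9 nm.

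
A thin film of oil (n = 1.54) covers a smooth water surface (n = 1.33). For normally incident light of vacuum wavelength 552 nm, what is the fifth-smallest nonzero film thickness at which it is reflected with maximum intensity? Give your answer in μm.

0.806 μm

Top surface (1.0 → 1.54): reflection off a higher-index medium gives a half-wave phase shift.
Ray reflecting at the bottom interface goes from n = 1.54 toward n = 1.33: no phase shift.
Exactly one π shift → a net half-wave offset.
So the condition for constructive reflection is 2 n t = (m + ½) λ.
The fifth-smallest nonzero thickness corresponds to m = 4: t = (m + ½) λ / (2 n) = 4.50 × 552 / (2 × 1.54) = 806 nm.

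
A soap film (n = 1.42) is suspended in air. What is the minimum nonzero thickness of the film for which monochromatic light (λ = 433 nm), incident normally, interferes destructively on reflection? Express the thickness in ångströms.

1525 Å

At the upper boundary (n = 1.0 to n = 1.42) the reflected ray undergoes a half-wave phase shift.
At the lower boundary (n = 1.42 to n = 1.0) the reflected ray undergoes no phase shift.
Exactly one π shift → a net half-wave offset.
For weak reflection here: 2 n t = m λ.
Minimum nonzero at m = 1: t = λ / (2 n) = 433 / (2 × 1.42) = 152 nm.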